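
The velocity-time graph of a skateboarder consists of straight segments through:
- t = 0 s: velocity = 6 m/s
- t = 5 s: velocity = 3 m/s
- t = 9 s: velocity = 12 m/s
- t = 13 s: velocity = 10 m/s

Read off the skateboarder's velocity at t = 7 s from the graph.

7.5 m/s

On 5–9 s the graph is linear from 3 to 12 m/s: v(7) = 3 + (12 − 3)·(7 − 5)/(9 − 5) = 7.5 m/s.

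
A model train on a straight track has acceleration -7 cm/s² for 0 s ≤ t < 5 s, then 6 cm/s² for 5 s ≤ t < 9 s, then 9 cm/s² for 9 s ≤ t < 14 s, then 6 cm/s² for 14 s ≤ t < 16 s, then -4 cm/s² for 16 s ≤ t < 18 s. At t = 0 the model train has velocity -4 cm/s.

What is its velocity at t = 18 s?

34 cm/s

Δv equals the area under the a-t graph; then v = v₀ + Δv.
0–5 s: -7 × 5 = -35 cm/s
5–9 s: 6 × 4 = 24 cm/s
9–14 s: 9 × 5 = 45 cm/s
14–16 s: 6 × 2 = 12 cm/s
16–18 s: -4 × 2 = -8 cm/s
Δv = 38 cm/s, so v(18) = -4 + (38) = 34 cm/s.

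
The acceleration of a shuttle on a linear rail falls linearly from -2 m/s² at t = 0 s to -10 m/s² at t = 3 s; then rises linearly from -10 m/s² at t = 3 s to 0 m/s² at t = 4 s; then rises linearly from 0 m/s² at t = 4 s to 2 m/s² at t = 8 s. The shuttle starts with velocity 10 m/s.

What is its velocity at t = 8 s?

-9 m/s

Δv equals the area under the a-t graph; then v = v₀ + Δv.
0–3 s: ½(-2 + -10)(3) = -18 m/s
3–4 s: ½(-10 + 0)(1) = -5 m/s
4–8 s: ½(0 + 2)(4) = 4 m/s
Δv = -19 m/s, so v(8) = 10 + (-19) = -9 m/s.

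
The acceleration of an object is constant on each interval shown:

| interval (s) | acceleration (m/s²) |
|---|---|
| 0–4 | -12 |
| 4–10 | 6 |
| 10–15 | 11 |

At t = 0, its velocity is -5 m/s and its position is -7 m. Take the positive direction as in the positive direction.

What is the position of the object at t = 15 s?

On each constant-a segment, Δv = aΔt and Δx = v₀Δt + ½aΔt²; chain segment to segment.
0–4 s: v starts -5 m/s; Δx = -5·4 + ½·-12·4² = -116 m; v ends -53 m/s.
4–10 s: v starts -53 m/s; Δx = -53·6 + ½·6·6² = -210 m; v ends -17 m/s.
10–15 s: v starts -17 m/s; Δx = -17·5 + ½·11·5² = 52.5 m; v ends 38 m/s.
x(15) = -7 + Σ Δx = -280.5 m.

-280.5 m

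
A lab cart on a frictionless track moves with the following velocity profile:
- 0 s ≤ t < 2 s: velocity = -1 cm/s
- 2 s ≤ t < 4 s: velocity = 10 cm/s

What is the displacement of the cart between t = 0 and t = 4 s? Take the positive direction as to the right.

Displacement is the signed area under the v-t curve.
0–2 s: -1 × 2 = -2 cm
2–4 s: 10 × 2 = 20 cm
Net displacement = 18 cm

18 cm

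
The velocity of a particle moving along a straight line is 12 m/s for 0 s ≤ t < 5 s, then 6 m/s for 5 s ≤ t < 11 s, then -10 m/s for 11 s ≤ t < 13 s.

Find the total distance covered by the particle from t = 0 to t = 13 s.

116 m

Distance (not displacement) is the total path length: add the absolute areas under v-t.
0–5 s: |12| × 5 = 60 m
5–11 s: |6| × 6 = 36 m
11–13 s: |-10| × 2 = 20 m
Total distance = 116 m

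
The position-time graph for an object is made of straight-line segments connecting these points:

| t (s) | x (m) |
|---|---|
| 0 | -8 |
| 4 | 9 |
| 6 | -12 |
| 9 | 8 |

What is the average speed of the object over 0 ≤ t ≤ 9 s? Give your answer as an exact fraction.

58/9 m/s

Average speed = (total path length)/(elapsed time); on a piecewise-linear x-t graph the path length is Σ|Δx|.
0–4 s: |Δx| = |9 − -8| = 17 m
4–6 s: |Δx| = |-12 − 9| = 21 m
6–9 s: |Δx| = |8 − -12| = 20 m
Total path = 58 m; average speed = 58/9 = 58/9 m/s.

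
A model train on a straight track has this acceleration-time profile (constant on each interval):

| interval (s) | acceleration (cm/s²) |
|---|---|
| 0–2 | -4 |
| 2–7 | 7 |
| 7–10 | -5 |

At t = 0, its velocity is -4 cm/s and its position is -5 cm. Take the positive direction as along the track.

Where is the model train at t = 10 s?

On each constant-a segment, Δv = aΔt and Δx = v₀Δt + ½aΔt²; chain segment to segment.
0–2 s: v starts -4 cm/s; Δx = -4·2 + ½·-4·2² = -16 cm; v ends -12 cm/s.
2–7 s: v starts -12 cm/s; Δx = -12·5 + ½·7·5² = 27.5 cm; v ends 23 cm/s.
7–10 s: v starts 23 cm/s; Δx = 23·3 + ½·-5·3² = 46.5 cm; v ends 8 cm/s.
x(10) = -5 + Σ Δx = 53 cm.

53 cm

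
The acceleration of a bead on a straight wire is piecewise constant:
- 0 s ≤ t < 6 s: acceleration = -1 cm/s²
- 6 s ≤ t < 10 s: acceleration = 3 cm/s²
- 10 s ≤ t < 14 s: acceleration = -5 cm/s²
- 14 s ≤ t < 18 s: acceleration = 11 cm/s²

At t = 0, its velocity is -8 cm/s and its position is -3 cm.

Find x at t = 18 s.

-149 cm

On each constant-a segment, Δv = aΔt and Δx = v₀Δt + ½aΔt²; chain segment to segment.
0–6 s: v starts -8 cm/s; Δx = -8·6 + ½·-1·6² = -66 cm; v ends -14 cm/s.
6–10 s: v starts -14 cm/s; Δx = -14·4 + ½·3·4² = -32 cm; v ends -2 cm/s.
10–14 s: v starts -2 cm/s; Δx = -2·4 + ½·-5·4² = -48 cm; v ends -22 cm/s.
14–18 s: v starts -22 cm/s; Δx = -22·4 + ½·11·4² = 0 cm; v ends 22 cm/s.
x(18) = -3 + Σ Δx = -149 cm.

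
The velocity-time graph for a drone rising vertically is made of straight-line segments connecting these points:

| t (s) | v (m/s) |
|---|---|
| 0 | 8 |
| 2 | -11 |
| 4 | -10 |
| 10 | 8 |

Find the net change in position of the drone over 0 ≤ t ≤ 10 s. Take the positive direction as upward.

-30 m

Net displacement equals the area under the velocity-time graph (areas below the axis count negative).
0–2 s: ½(8 + -11)(2) = -3 m
2–4 s: ½(-11 + -10)(2) = -21 m
4–10 s: ½(-10 + 8)(6) = -6 m
Net displacement = -30 m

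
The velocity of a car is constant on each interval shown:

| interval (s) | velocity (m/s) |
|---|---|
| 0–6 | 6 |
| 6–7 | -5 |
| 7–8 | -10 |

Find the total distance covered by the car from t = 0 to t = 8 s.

Distance (not displacement) is the total path length: add the absolute areas under v-t.
0–6 s: |6| × 6 = 36 m
6–7 s: |-5| × 1 = 5 m
7–8 s: |-10| × 1 = 10 m
Total distance = 51 m

51 m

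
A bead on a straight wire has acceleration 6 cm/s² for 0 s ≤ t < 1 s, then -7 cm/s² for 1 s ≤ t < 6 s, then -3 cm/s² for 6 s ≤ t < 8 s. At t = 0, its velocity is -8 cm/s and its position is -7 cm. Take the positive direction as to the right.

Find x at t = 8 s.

On each constant-a segment, Δv = aΔt and Δx = v₀Δt + ½aΔt²; chain segment to segment.
0–1 s: v starts -8 cm/s; Δx = -8·1 + ½·6·1² = -5 cm; v ends -2 cm/s.
1–6 s: v starts -2 cm/s; Δx = -2·5 + ½·-7·5² = -97.5 cm; v ends -37 cm/s.
6–8 s: v starts -37 cm/s; Δx = -37·2 + ½·-3·2² = -80 cm; v ends -43 cm/s.
x(8) = -7 + Σ Δx = -189.5 cm.

-189.5 cm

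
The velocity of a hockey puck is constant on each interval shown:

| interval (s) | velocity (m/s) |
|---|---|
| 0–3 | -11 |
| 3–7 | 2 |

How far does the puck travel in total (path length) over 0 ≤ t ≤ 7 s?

41 m

Distance (not displacement) is the total path length: add the absolute areas under v-t.
0–3 s: |-11| × 3 = 33 m
3–7 s: |2| × 4 = 8 m
Total distance = 41 m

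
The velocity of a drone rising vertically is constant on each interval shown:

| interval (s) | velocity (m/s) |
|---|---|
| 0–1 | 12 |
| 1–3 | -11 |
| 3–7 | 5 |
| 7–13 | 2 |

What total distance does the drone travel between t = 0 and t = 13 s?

Total distance travelled is ∫|v| dt — sum the magnitudes of each area piece.
0–1 s: |12| × 1 = 12 m
1–3 s: |-11| × 2 = 22 m
3–7 s: |5| × 4 = 20 m
7–13 s: |2| × 6 = 12 m
Total distance = 66 m

66 m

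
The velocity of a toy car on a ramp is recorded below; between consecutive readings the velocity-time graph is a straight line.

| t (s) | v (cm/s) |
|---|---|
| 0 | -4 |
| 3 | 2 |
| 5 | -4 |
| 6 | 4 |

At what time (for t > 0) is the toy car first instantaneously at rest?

v changes sign on 0–3 s (from -4 to 2); the graph is linear there, so v = 0 at t = 0 + (4)·(3 − 0)/(2 − -4) = 2 s.

t = 2 s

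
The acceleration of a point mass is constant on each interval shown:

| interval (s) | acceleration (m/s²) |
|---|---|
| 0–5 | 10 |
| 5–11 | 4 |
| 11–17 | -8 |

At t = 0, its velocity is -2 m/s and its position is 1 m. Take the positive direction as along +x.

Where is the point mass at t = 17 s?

764 m

On each constant-a segment, Δv = aΔt and Δx = v₀Δt + ½aΔt²; chain segment to segment.
0–5 s: v starts -2 m/s; Δx = -2·5 + ½·10·5² = 115 m; v ends 48 m/s.
5–11 s: v starts 48 m/s; Δx = 48·6 + ½·4·6² = 360 m; v ends 72 m/s.
11–17 s: v starts 72 m/s; Δx = 72·6 + ½·-8·6² = 288 m; v ends 24 m/s.
x(17) = 1 + Σ Δx = 764 m.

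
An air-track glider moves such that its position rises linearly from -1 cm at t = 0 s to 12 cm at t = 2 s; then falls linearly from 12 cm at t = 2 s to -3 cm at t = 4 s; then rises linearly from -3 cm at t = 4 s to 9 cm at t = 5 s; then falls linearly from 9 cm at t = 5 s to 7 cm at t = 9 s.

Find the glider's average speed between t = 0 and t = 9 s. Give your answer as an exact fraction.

Average speed = (total path length)/(elapsed time); on a piecewise-linear x-t graph the path length is Σ|Δx|.
0–2 s: |Δx| = |12 − -1| = 13 cm
2–4 s: |Δx| = |-3 − 12| = 15 cm
4–5 s: |Δx| = |9 − -3| = 12 cm
5–9 s: |Δx| = |7 − 9| = 2 cm
Total path = 42 cm; average speed = 42/9 = 14/3 cm/s.

14/3 cm/s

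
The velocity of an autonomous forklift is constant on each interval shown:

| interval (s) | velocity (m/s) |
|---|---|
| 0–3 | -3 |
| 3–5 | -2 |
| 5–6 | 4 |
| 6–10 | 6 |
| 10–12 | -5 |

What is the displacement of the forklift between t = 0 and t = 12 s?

5 m

Displacement is the signed area under the v-t curve.
0–3 s: -3 × 3 = -9 m
3–5 s: -2 × 2 = -4 m
5–6 s: 4 × 1 = 4 m
6–10 s: 6 × 4 = 24 m
10–12 s: -5 × 2 = -10 m
Net displacement = 5 m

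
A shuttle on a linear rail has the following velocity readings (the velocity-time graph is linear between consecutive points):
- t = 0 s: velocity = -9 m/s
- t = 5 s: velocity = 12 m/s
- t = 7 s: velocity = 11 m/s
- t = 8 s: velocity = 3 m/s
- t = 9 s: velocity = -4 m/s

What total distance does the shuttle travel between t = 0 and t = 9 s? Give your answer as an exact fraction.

Total distance travelled is ∫|v| dt — sum the magnitudes of each area piece.
0–5 s: v = 0 at t = 15/7 s; triangle areas 135/14 + 120/7 = 375/14 m
5–7 s: |½(12 + 11)(2)| = 23 m
7–8 s: |½(11 + 3)(1)| = 7 m
8–9 s: v = 0 at t = 59/7 s; triangle areas 9/14 + 8/7 = 25/14 m
Total distance = 410/7 m

410/7 m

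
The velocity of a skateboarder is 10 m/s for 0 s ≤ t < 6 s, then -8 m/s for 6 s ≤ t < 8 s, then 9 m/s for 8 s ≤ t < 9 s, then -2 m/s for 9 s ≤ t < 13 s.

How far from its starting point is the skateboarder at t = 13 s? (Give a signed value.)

Displacement is the signed area under the v-t curve.
0–6 s: 10 × 6 = 60 m
6–8 s: -8 × 2 = -16 m
8–9 s: 9 × 1 = 9 m
9–13 s: -2 × 4 = -8 m
Net displacement = 45 m

45 m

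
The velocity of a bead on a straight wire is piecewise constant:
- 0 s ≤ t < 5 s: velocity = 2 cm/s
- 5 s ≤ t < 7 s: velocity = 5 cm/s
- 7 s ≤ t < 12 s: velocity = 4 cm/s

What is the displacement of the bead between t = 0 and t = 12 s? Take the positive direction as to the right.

40 cm

Net displacement equals the area under the velocity-time graph (areas below the axis count negative).
0–5 s: 2 × 5 = 10 cm
5–7 s: 5 × 2 = 10 cm
7–12 s: 4 × 5 = 20 cm
Net displacement = 40 cm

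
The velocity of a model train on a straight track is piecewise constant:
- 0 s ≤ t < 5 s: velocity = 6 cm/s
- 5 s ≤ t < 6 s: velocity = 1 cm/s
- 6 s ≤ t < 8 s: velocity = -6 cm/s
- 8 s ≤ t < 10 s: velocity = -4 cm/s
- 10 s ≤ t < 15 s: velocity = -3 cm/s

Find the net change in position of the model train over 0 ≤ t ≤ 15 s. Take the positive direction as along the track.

-4 cm

Displacement is the signed area under the v-t curve.
0–5 s: 6 × 5 = 30 cm
5–6 s: 1 × 1 = 1 cm
6–8 s: -6 × 2 = -12 cm
8–10 s: -4 × 2 = -8 cm
10–15 s: -3 × 5 = -15 cm
Net displacement = -4 cm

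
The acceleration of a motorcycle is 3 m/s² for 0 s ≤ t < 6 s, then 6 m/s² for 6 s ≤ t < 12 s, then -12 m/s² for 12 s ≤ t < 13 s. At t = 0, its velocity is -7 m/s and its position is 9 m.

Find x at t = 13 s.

On each constant-a segment, Δv = aΔt and Δx = v₀Δt + ½aΔt²; chain segment to segment.
0–6 s: v starts -7 m/s; Δx = -7·6 + ½·3·6² = 12 m; v ends 11 m/s.
6–12 s: v starts 11 m/s; Δx = 11·6 + ½·6·6² = 174 m; v ends 47 m/s.
12–13 s: v starts 47 m/s; Δx = 47·1 + ½·-12·1² = 41 m; v ends 35 m/s.
x(13) = 9 + Σ Δx = 236 m.

236 m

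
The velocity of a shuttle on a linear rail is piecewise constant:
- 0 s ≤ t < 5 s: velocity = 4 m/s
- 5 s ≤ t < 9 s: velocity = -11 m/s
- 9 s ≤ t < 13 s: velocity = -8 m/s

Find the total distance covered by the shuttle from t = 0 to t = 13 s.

96 m

Total distance travelled is ∫|v| dt — sum the magnitudes of each area piece.
0–5 s: |4| × 5 = 20 m
5–9 s: |-11| × 4 = 44 m
9–13 s: |-8| × 4 = 32 m
Total distance = 96 m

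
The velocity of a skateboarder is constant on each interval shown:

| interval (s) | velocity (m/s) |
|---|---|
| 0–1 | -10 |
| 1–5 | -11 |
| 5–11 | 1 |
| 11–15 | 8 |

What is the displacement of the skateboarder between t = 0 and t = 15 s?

-16 m

Displacement is the signed area under the v-t curve.
0–1 s: -10 × 1 = -10 m
1–5 s: -11 × 4 = -44 m
5–11 s: 1 × 6 = 6 m
11–15 s: 8 × 4 = 32 m
Net displacement = -16 m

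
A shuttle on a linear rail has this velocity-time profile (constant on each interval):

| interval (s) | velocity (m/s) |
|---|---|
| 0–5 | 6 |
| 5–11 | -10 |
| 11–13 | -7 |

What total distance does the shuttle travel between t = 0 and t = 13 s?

104 m

Total distance travelled is ∫|v| dt — sum the magnitudes of each area piece.
0–5 s: |6| × 5 = 30 m
5–11 s: |-10| × 6 = 60 m
11–13 s: |-7| × 2 = 14 m
Total distance = 104 m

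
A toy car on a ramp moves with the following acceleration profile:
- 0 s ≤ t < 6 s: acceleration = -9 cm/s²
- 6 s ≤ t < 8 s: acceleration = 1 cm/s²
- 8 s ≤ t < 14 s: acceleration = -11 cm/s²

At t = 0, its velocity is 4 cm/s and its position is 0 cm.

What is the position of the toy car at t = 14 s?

On each constant-a segment, Δv = aΔt and Δx = v₀Δt + ½aΔt²; chain segment to segment.
0–6 s: v starts 4 cm/s; Δx = 4·6 + ½·-9·6² = -138 cm; v ends -50 cm/s.
6–8 s: v starts -50 cm/s; Δx = -50·2 + ½·1·2² = -98 cm; v ends -48 cm/s.
8–14 s: v starts -48 cm/s; Δx = -48·6 + ½·-11·6² = -486 cm; v ends -114 cm/s.
x(14) = 0 + Σ Δx = -722 cm.

-722 cm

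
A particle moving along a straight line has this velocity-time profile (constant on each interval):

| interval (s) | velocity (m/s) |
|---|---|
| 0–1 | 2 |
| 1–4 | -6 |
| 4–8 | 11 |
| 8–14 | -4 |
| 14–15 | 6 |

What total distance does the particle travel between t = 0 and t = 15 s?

Distance (not displacement) is the total path length: add the absolute areas under v-t.
0–1 s: |2| × 1 = 2 m
1–4 s: |-6| × 3 = 18 m
4–8 s: |11| × 4 = 44 m
8–14 s: |-4| × 6 = 24 m
14–15 s: |6| × 1 = 6 m
Total distance = 94 m

94 m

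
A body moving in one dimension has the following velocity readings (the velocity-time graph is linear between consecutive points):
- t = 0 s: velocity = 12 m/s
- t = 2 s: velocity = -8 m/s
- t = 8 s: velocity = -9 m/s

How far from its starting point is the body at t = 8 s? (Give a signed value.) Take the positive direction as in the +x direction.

-47 m

Displacement is the signed area under the v-t curve.
0–2 s: ½(12 + -8)(2) = 4 m
2–8 s: ½(-8 + -9)(6) = -51 m
Net displacement = -47 m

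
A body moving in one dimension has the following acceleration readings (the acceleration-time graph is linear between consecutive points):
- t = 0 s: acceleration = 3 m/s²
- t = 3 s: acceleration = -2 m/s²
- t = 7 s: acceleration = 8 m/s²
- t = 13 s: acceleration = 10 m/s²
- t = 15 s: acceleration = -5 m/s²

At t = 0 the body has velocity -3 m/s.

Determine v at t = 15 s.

69.5 m/s

Δv equals the area under the a-t graph; then v = v₀ + Δv.
0–3 s: ½(3 + -2)(3) = 1.5 m/s
3–7 s: ½(-2 + 8)(4) = 12 m/s
7–13 s: ½(8 + 10)(6) = 54 m/s
13–15 s: ½(10 + -5)(2) = 5 m/s
Δv = 72.5 m/s, so v(15) = -3 + (72.5) = 69.5 m/s.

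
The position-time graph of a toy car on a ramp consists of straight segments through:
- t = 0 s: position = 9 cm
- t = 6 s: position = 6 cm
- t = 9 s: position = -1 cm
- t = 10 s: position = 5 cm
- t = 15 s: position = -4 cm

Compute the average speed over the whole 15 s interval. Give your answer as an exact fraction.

Average speed = (total path length)/(elapsed time); on a piecewise-linear x-t graph the path length is Σ|Δx|.
0–6 s: |Δx| = |6 − 9| = 3 cm
6–9 s: |Δx| = |-1 − 6| = 7 cm
9–10 s: |Δx| = |5 − -1| = 6 cm
10–15 s: |Δx| = |-4 − 5| = 9 cm
Total path = 25 cm; average speed = 25/15 = 5/3 cm/s.

5/3 cm/s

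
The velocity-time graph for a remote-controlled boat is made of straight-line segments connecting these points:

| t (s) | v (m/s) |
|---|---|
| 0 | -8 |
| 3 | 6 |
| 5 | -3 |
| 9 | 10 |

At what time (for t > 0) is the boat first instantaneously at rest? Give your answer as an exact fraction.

t = 12/7 s

v changes sign on 0–3 s (from -8 to 6); the graph is linear there, so v = 0 at t = 0 + (8)·(3 − 0)/(6 − -8) = 12/7 s.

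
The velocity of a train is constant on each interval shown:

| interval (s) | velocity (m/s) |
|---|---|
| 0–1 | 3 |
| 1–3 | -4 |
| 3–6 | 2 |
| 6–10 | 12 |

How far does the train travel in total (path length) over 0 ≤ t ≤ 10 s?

65 m

Total distance travelled is ∫|v| dt — sum the magnitudes of each area piece.
0–1 s: |3| × 1 = 3 m
1–3 s: |-4| × 2 = 8 m
3–6 s: |2| × 3 = 6 m
6–10 s: |12| × 4 = 48 m
Total distance = 65 m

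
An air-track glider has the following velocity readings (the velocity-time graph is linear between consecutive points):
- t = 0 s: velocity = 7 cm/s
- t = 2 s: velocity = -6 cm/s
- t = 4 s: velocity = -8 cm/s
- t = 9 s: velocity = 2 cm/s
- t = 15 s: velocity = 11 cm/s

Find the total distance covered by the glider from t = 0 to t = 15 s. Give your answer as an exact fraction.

995/13 cm

Distance (not displacement) is the total path length: add the absolute areas under v-t.
0–2 s: v = 0 at t = 14/13 s; triangle areas 49/13 + 36/13 = 85/13 cm
2–4 s: |½(-6 + -8)(2)| = 14 cm
4–9 s: v = 0 at t = 8 s; triangle areas 16 + 1 = 17 cm
9–15 s: |½(2 + 11)(6)| = 39 cm
Total distance = 995/13 cm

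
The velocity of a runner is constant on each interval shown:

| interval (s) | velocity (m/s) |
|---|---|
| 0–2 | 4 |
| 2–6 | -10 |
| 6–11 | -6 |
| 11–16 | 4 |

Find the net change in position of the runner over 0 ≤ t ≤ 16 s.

-42 m

Net displacement equals the area under the velocity-time graph (areas below the axis count negative).
0–2 s: 4 × 2 = 8 m
2–6 s: -10 × 4 = -40 m
6–11 s: -6 × 5 = -30 m
11–16 s: 4 × 5 = 20 m
Net displacement = -42 m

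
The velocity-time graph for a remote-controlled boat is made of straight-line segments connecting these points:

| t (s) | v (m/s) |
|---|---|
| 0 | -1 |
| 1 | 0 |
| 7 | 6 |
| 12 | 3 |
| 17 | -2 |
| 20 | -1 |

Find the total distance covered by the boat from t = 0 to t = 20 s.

52 m

Total distance travelled is ∫|v| dt — sum the magnitudes of each area piece.
0–1 s: |½(-1 + 0)(1)| = 0.5 m
1–7 s: |½(0 + 6)(6)| = 18 m
7–12 s: |½(6 + 3)(5)| = 22.5 m
12–17 s: v = 0 at t = 15 s; triangle areas 4.5 + 2 = 6.5 m
17–20 s: |½(-2 + -1)(3)| = 4.5 m
Total distance = 52 m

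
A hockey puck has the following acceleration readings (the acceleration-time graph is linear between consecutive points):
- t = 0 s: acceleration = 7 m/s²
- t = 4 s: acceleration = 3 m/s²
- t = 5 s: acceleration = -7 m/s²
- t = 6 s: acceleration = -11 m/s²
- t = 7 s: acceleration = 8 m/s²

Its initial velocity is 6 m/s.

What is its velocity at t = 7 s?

Δv equals the area under the a-t graph; then v = v₀ + Δv.
0–4 s: ½(7 + 3)(4) = 20 m/s
4–5 s: ½(3 + -7)(1) = -2 m/s
5–6 s: ½(-7 + -11)(1) = -9 m/s
6–7 s: ½(-11 + 8)(1) = -1.5 m/s
Δv = 7.5 m/s, so v(7) = 6 + (7.5) = 13.5 m/s.

13.5 m/s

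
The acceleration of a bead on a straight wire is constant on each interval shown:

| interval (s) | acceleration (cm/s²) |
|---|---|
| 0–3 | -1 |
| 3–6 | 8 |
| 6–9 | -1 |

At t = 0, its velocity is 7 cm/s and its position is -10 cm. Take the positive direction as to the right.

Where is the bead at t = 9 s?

134 cm

On each constant-a segment, Δv = aΔt and Δx = v₀Δt + ½aΔt²; chain segment to segment.
0–3 s: v starts 7 cm/s; Δx = 7·3 + ½·-1·3² = 16.5 cm; v ends 4 cm/s.
3–6 s: v starts 4 cm/s; Δx = 4·3 + ½·8·3² = 48 cm; v ends 28 cm/s.
6–9 s: v starts 28 cm/s; Δx = 28·3 + ½·-1·3² = 79.5 cm; v ends 25 cm/s.
x(9) = -10 + Σ Δx = 134 cm.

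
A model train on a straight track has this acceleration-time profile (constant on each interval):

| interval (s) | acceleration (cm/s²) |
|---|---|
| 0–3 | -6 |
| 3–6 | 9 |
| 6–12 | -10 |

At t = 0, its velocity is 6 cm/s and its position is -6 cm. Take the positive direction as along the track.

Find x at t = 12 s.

On each constant-a segment, Δv = aΔt and Δx = v₀Δt + ½aΔt²; chain segment to segment.
0–3 s: v starts 6 cm/s; Δx = 6·3 + ½·-6·3² = -9 cm; v ends -12 cm/s.
3–6 s: v starts -12 cm/s; Δx = -12·3 + ½·9·3² = 4.5 cm; v ends 15 cm/s.
6–12 s: v starts 15 cm/s; Δx = 15·6 + ½·-10·6² = -90 cm; v ends -45 cm/s.
x(12) = -6 + Σ Δx = -100.5 cm.

-100.5 cm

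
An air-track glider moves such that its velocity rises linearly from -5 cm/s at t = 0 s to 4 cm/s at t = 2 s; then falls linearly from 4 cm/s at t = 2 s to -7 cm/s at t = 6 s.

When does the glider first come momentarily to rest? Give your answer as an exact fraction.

v changes sign on 0–2 s (from -5 to 4); the graph is linear there, so v = 0 at t = 0 + (5)·(2 − 0)/(4 − -5) = 10/9 s.

t = 10/9 s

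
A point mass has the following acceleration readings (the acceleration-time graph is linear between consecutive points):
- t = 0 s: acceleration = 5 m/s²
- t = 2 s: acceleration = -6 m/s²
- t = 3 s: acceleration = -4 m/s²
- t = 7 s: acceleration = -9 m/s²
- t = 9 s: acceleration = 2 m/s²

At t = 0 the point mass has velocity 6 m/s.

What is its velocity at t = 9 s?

-33 m/s

Δv equals the area under the a-t graph; then v = v₀ + Δv.
0–2 s: ½(5 + -6)(2) = -1 m/s
2–3 s: ½(-6 + -4)(1) = -5 m/s
3–7 s: ½(-4 + -9)(4) = -26 m/s
7–9 s: ½(-9 + 2)(2) = -7 m/s
Δv = -39 m/s, so v(9) = 6 + (-39) = -33 m/s.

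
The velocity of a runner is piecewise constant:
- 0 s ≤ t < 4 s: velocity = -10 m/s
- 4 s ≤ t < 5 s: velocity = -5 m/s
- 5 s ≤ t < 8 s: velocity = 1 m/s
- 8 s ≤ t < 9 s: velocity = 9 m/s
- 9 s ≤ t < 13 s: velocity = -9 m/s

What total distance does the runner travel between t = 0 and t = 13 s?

93 m

Distance (not displacement) is the total path length: add the absolute areas under v-t.
0–4 s: |-10| × 4 = 40 m
4–5 s: |-5| × 1 = 5 m
5–8 s: |1| × 3 = 3 m
8–9 s: |9| × 1 = 9 m
9–13 s: |-9| × 4 = 36 m
Total distance = 93 m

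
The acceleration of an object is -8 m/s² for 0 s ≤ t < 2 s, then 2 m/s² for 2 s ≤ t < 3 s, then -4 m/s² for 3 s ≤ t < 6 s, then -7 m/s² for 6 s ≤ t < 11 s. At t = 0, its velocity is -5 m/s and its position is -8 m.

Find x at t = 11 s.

-371.5 m

On each constant-a segment, Δv = aΔt and Δx = v₀Δt + ½aΔt²; chain segment to segment.
0–2 s: v starts -5 m/s; Δx = -5·2 + ½·-8·2² = -26 m; v ends -21 m/s.
2–3 s: v starts -21 m/s; Δx = -21·1 + ½·2·1² = -20 m; v ends -19 m/s.
3–6 s: v starts -19 m/s; Δx = -19·3 + ½·-4·3² = -75 m; v ends -31 m/s.
6–11 s: v starts -31 m/s; Δx = -31·5 + ½·-7·5² = -242.5 m; v ends -66 m/s.
x(11) = -8 + Σ Δx = -371.5 m.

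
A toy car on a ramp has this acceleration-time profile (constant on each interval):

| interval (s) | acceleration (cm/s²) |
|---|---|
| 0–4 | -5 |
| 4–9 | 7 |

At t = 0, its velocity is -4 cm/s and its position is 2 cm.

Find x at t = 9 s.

-86.5 cm

On each constant-a segment, Δv = aΔt and Δx = v₀Δt + ½aΔt²; chain segment to segment.
0–4 s: v starts -4 cm/s; Δx = -4·4 + ½·-5·4² = -56 cm; v ends -24 cm/s.
4–9 s: v starts -24 cm/s; Δx = -24·5 + ½·7·5² = -32.5 cm; v ends 11 cm/s.
x(9) = 2 + Σ Δx = -86.5 cm.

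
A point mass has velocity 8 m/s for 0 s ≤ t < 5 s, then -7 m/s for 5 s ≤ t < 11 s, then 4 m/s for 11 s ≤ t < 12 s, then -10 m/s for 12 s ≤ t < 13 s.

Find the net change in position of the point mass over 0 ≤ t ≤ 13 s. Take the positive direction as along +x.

Net displacement equals the area under the velocity-time graph (areas below the axis count negative).
0–5 s: 8 × 5 = 40 m
5–11 s: -7 × 6 = -42 m
11–12 s: 4 × 1 = 4 m
12–13 s: -10 × 1 = -10 m
Net displacement = -8 m

-8 m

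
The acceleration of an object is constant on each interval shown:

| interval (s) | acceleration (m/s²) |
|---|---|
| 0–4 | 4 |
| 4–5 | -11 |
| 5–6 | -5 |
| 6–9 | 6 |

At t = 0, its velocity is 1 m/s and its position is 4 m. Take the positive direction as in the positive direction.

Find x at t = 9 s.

85 m

On each constant-a segment, Δv = aΔt and Δx = v₀Δt + ½aΔt²; chain segment to segment.
0–4 s: v starts 1 m/s; Δx = 1·4 + ½·4·4² = 36 m; v ends 17 m/s.
4–5 s: v starts 17 m/s; Δx = 17·1 + ½·-11·1² = 11.5 m; v ends 6 m/s.
5–6 s: v starts 6 m/s; Δx = 6·1 + ½·-5·1² = 3.5 m; v ends 1 m/s.
6–9 s: v starts 1 m/s; Δx = 1·3 + ½·6·3² = 30 m; v ends 19 m/s.
x(9) = 4 + Σ Δx = 85 m.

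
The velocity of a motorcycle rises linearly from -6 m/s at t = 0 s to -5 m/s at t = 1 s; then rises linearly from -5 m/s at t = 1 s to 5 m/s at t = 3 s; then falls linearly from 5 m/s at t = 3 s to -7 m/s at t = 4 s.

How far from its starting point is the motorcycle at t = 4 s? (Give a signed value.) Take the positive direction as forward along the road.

-6.5 m

Net displacement equals the area under the velocity-time graph (areas below the axis count negative).
0–1 s: ½(-6 + -5)(1) = -5.5 m
1–3 s: ½(-5 + 5)(2) = 0 m
3–4 s: ½(5 + -7)(1) = -1 m
Net displacement = -6.5 m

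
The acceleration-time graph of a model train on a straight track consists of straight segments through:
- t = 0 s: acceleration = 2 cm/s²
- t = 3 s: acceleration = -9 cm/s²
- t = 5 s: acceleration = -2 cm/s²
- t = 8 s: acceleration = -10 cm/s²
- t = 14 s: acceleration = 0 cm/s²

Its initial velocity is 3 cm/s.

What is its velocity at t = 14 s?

-66.5 cm/s

Δv equals the area under the a-t graph; then v = v₀ + Δv.
0–3 s: ½(2 + -9)(3) = -10.5 cm/s
3–5 s: ½(-9 + -2)(2) = -11 cm/s
5–8 s: ½(-2 + -10)(3) = -18 cm/s
8–14 s: ½(-10 + 0)(6) = -30 cm/s
Δv = -69.5 cm/s, so v(14) = 3 + (-69.5) = -66.5 cm/s.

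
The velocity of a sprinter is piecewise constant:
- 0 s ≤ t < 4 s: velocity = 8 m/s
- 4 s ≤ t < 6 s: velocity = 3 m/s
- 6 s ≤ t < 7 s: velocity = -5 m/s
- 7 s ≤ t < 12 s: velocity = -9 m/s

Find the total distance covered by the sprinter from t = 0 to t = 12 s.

88 m

Total distance travelled is ∫|v| dt — sum the magnitudes of each area piece.
0–4 s: |8| × 4 = 32 m
4–6 s: |3| × 2 = 6 m
6–7 s: |-5| × 1 = 5 m
7–12 s: |-9| × 5 = 45 m
Total distance = 88 m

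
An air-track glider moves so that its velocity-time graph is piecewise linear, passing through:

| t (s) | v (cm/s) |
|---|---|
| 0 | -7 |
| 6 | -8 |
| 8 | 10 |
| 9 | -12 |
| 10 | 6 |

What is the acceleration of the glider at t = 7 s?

Acceleration is the slope of the v-t graph on 6–8 s: (10 − -8)/(8 − 6) = 9 cm/s².

9 cm/s²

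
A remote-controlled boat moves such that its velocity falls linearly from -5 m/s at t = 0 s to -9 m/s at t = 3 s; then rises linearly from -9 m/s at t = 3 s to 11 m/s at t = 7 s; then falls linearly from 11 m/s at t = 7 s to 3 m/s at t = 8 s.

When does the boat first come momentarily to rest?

t = 4.8 s

v changes sign on 3–7 s (from -9 to 11); the graph is linear there, so v = 0 at t = 3 + (9)·(7 − 3)/(11 − -9) = 4.8 s.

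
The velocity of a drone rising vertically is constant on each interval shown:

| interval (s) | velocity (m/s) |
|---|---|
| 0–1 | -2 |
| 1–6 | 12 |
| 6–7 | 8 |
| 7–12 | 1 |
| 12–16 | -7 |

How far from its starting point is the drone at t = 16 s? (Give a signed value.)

43 m

Net displacement equals the area under the velocity-time graph (areas below the axis count negative).
0–1 s: -2 × 1 = -2 m
1–6 s: 12 × 5 = 60 m
6–7 s: 8 × 1 = 8 m
7–12 s: 1 × 5 = 5 m
12–16 s: -7 × 4 = -28 m
Net displacement = 43 m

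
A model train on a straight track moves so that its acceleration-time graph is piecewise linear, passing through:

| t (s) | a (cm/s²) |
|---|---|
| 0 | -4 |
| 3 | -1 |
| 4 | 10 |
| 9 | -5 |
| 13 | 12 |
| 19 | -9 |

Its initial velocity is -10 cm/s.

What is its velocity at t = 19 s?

Δv equals the area under the a-t graph; then v = v₀ + Δv.
0–3 s: ½(-4 + -1)(3) = -7.5 cm/s
3–4 s: ½(-1 + 10)(1) = 4.5 cm/s
4–9 s: ½(10 + -5)(5) = 12.5 cm/s
9–13 s: ½(-5 + 12)(4) = 14 cm/s
13–19 s: ½(12 + -9)(6) = 9 cm/s
Δv = 32.5 cm/s, so v(19) = -10 + (32.5) = 22.5 cm/s.

22.5 cm/s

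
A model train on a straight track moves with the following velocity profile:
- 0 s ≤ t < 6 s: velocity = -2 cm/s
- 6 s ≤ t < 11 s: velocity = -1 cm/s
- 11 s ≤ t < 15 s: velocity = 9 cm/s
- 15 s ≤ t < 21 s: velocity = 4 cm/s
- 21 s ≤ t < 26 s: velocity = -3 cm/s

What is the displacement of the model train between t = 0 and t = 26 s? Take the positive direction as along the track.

Net displacement equals the area under the velocity-time graph (areas below the axis count negative).
0–6 s: -2 × 6 = -12 cm
6–11 s: -1 × 5 = -5 cm
11–15 s: 9 × 4 = 36 cm
15–21 s: 4 × 6 = 24 cm
21–26 s: -3 × 5 = -15 cm
Net displacement = 28 cm

28 cm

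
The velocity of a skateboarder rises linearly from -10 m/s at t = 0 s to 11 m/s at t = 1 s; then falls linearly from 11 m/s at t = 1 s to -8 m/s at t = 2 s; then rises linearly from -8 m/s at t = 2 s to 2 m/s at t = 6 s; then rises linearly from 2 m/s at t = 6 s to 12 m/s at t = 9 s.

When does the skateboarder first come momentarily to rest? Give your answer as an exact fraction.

v changes sign on 0–1 s (from -10 to 11); the graph is linear there, so v = 0 at t = 0 + (10)·(1 − 0)/(11 − -10) = 10/21 s.

t = 10/21 s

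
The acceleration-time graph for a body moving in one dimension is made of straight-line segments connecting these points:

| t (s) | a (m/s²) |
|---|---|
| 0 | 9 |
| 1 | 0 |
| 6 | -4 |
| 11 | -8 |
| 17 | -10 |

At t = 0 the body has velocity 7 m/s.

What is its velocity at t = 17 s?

Δv equals the area under the a-t graph; then v = v₀ + Δv.
0–1 s: ½(9 + 0)(1) = 4.5 m/s
1–6 s: ½(0 + -4)(5) = -10 m/s
6–11 s: ½(-4 + -8)(5) = -30 m/s
11–17 s: ½(-8 + -10)(6) = -54 m/s
Δv = -89.5 m/s, so v(17) = 7 + (-89.5) = -82.5 m/s.

-82.5 m/s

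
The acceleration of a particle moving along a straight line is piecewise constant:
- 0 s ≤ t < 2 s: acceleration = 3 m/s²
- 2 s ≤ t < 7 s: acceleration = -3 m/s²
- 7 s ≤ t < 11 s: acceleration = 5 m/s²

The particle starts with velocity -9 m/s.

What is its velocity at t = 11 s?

Δv equals the area under the a-t graph; then v = v₀ + Δv.
0–2 s: 3 × 2 = 6 m/s
2–7 s: -3 × 5 = -15 m/s
7–11 s: 5 × 4 = 20 m/s
Δv = 11 m/s, so v(11) = -9 + (11) = 2 m/s.

2 m/s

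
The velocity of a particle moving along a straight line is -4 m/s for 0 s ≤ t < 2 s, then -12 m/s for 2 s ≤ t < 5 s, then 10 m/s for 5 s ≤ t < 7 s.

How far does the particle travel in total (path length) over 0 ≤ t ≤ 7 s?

64 m

Total distance travelled is ∫|v| dt — sum the magnitudes of each area piece.
0–2 s: |-4| × 2 = 8 m
2–5 s: |-12| × 3 = 36 m
5–7 s: |10| × 2 = 20 m
Total distance = 64 m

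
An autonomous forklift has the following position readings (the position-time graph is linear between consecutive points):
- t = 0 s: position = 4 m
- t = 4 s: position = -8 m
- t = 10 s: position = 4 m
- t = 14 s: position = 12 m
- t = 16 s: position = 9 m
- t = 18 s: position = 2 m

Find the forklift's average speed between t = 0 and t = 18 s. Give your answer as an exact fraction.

Average speed = (total path length)/(elapsed time); on a piecewise-linear x-t graph the path length is Σ|Δx|.
0–4 s: |Δx| = |-8 − 4| = 12 m
4–10 s: |Δx| = |4 − -8| = 12 m
10–14 s: |Δx| = |12 − 4| = 8 m
14–16 s: |Δx| = |9 − 12| = 3 m
16–18 s: |Δx| = |2 − 9| = 7 m
Total path = 42 m; average speed = 42/18 = 7/3 m/s.

7/3 m/s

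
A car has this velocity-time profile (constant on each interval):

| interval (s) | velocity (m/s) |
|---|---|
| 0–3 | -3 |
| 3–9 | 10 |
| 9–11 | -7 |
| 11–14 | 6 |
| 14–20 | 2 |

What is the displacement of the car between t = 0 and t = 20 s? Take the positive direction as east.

Displacement is the signed area under the v-t curve.
0–3 s: -3 × 3 = -9 m
3–9 s: 10 × 6 = 60 m
9–11 s: -7 × 2 = -14 m
11–14 s: 6 × 3 = 18 m
14–20 s: 2 × 6 = 12 m
Net displacement = 67 m

67 m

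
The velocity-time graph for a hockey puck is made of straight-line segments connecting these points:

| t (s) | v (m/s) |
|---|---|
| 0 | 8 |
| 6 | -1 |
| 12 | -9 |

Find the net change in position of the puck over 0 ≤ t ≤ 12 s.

-9 m

Displacement is the signed area under the v-t curve.
0–6 s: ½(8 + -1)(6) = 21 m
6–12 s: ½(-1 + -9)(6) = -30 m
Net displacement = -9 m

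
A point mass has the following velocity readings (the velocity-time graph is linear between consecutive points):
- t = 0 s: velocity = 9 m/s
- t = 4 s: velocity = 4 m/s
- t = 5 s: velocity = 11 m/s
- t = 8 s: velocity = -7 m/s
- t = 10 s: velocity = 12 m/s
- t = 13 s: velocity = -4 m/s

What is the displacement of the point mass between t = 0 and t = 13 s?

Displacement is the signed area under the v-t curve.
0–4 s: ½(9 + 4)(4) = 26 m
4–5 s: ½(4 + 11)(1) = 7.5 m
5–8 s: ½(11 + -7)(3) = 6 m
8–10 s: ½(-7 + 12)(2) = 5 m
10–13 s: ½(12 + -4)(3) = 12 m
Net displacement = 56.5 m

56.5 m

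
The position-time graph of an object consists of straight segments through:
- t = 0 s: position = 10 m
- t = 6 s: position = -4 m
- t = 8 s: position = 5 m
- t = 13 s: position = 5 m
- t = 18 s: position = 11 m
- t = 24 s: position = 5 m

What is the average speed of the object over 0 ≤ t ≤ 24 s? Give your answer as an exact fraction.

Average speed = (total path length)/(elapsed time); on a piecewise-linear x-t graph the path length is Σ|Δx|.
0–6 s: |Δx| = |-4 − 10| = 14 m
6–8 s: |Δx| = |5 − -4| = 9 m
8–13 s: |Δx| = |5 − 5| = 0 m
13–18 s: |Δx| = |11 − 5| = 6 m
18–24 s: |Δx| = |5 − 11| = 6 m
Total path = 35 m; average speed = 35/24 = 35/24 m/s.

35/24 m/s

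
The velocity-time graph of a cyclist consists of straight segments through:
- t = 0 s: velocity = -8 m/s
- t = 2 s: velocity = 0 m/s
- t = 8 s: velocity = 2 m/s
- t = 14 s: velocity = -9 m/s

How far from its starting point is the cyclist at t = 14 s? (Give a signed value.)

-23 m

Displacement is the signed area under the v-t curve.
0–2 s: ½(-8 + 0)(2) = -8 m
2–8 s: ½(0 + 2)(6) = 6 m
8–14 s: ½(2 + -9)(6) = -21 m
Net displacement = -23 m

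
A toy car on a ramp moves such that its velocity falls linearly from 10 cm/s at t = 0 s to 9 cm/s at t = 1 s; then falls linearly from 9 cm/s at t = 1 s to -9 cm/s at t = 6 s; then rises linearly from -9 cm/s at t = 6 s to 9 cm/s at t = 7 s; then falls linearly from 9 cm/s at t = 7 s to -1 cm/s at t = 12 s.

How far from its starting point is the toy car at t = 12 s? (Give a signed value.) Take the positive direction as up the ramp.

29.5 cm

Displacement is the signed area under the v-t curve.
0–1 s: ½(10 + 9)(1) = 9.5 cm
1–6 s: ½(9 + -9)(5) = 0 cm
6–7 s: ½(-9 + 9)(1) = 0 cm
7–12 s: ½(9 + -1)(5) = 20 cm
Net displacement = 29.5 cm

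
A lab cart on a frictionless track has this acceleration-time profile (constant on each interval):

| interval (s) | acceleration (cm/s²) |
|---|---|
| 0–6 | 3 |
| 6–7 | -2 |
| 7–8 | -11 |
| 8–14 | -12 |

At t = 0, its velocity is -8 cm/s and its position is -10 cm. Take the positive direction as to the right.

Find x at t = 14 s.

On each constant-a segment, Δv = aΔt and Δx = v₀Δt + ½aΔt²; chain segment to segment.
0–6 s: v starts -8 cm/s; Δx = -8·6 + ½·3·6² = 6 cm; v ends 10 cm/s.
6–7 s: v starts 10 cm/s; Δx = 10·1 + ½·-2·1² = 9 cm; v ends 8 cm/s.
7–8 s: v starts 8 cm/s; Δx = 8·1 + ½·-11·1² = 2.5 cm; v ends -3 cm/s.
8–14 s: v starts -3 cm/s; Δx = -3·6 + ½·-12·6² = -234 cm; v ends -75 cm/s.
x(14) = -10 + Σ Δx = -226.5 cm.

-226.5 cm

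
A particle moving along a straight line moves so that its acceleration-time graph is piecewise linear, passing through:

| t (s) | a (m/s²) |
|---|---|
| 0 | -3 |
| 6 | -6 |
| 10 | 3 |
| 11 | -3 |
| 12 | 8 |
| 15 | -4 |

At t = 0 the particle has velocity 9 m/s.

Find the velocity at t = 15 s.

Δv equals the area under the a-t graph; then v = v₀ + Δv.
0–6 s: ½(-3 + -6)(6) = -27 m/s
6–10 s: ½(-6 + 3)(4) = -6 m/s
10–11 s: ½(3 + -3)(1) = 0 m/s
11–12 s: ½(-3 + 8)(1) = 2.5 m/s
12–15 s: ½(8 + -4)(3) = 6 m/s
Δv = -24.5 m/s, so v(15) = 9 + (-24.5) = -15.5 m/s.

-15.5 m/s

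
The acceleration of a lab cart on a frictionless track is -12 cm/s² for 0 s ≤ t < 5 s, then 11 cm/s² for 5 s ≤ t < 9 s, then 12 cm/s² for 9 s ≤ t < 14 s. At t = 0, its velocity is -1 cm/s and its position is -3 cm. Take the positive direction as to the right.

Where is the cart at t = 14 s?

On each constant-a segment, Δv = aΔt and Δx = v₀Δt + ½aΔt²; chain segment to segment.
0–5 s: v starts -1 cm/s; Δx = -1·5 + ½·-12·5² = -155 cm; v ends -61 cm/s.
5–9 s: v starts -61 cm/s; Δx = -61·4 + ½·11·4² = -156 cm; v ends -17 cm/s.
9–14 s: v starts -17 cm/s; Δx = -17·5 + ½·12·5² = 65 cm; v ends 43 cm/s.
x(14) = -3 + Σ Δx = -249 cm.

-249 cm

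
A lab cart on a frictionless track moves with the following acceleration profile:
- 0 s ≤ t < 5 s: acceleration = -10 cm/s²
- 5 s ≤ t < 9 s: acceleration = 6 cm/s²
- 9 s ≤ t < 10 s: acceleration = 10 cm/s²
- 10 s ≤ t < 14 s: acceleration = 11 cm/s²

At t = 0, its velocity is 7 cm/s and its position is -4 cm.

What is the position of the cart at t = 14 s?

-180 cm

On each constant-a segment, Δv = aΔt and Δx = v₀Δt + ½aΔt²; chain segment to segment.
0–5 s: v starts 7 cm/s; Δx = 7·5 + ½·-10·5² = -90 cm; v ends -43 cm/s.
5–9 s: v starts -43 cm/s; Δx = -43·4 + ½·6·4² = -124 cm; v ends -19 cm/s.
9–10 s: v starts -19 cm/s; Δx = -19·1 + ½·10·1² = -14 cm; v ends -9 cm/s.
10–14 s: v starts -9 cm/s; Δx = -9·4 + ½·11·4² = 52 cm; v ends 35 cm/s.
x(14) = -4 + Σ Δx = -180 cm.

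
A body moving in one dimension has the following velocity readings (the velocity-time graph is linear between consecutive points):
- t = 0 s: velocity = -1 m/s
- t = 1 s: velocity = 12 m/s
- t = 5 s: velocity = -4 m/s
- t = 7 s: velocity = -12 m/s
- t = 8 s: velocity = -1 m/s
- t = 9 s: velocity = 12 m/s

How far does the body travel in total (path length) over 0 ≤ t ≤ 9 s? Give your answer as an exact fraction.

1395/26 m

Total distance travelled is ∫|v| dt — sum the magnitudes of each area piece.
0–1 s: v = 0 at t = 1/13 s; triangle areas 1/26 + 72/13 = 145/26 m
1–5 s: v = 0 at t = 4 s; triangle areas 18 + 2 = 20 m
5–7 s: |½(-4 + -12)(2)| = 16 m
7–8 s: |½(-12 + -1)(1)| = 6.5 m
8–9 s: v = 0 at t = 105/13 s; triangle areas 1/26 + 72/13 = 145/26 m
Total distance = 1395/26 m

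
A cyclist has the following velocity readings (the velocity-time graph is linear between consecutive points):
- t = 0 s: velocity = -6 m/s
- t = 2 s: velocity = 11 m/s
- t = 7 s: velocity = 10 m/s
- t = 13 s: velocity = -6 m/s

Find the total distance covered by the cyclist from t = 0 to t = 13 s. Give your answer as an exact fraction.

1483/17 m

Total distance travelled is ∫|v| dt — sum the magnitudes of each area piece.
0–2 s: v = 0 at t = 12/17 s; triangle areas 36/17 + 121/17 = 157/17 m
2–7 s: |½(11 + 10)(5)| = 52.5 m
7–13 s: v = 0 at t = 10.75 s; triangle areas 18.75 + 6.75 = 25.5 m
Total distance = 1483/17 m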